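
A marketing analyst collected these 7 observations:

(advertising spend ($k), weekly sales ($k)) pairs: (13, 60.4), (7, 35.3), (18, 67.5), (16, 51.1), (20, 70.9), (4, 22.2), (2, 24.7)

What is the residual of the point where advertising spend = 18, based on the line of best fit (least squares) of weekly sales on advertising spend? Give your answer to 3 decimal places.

2.192

n = 7, Σx = 80, Σy = 332.1, Σxy = 4621.1, Σx² = 1218
Sxx = Σx² − (Σx)²/n = 1218 − 914.285714 = 303.714286
Sxy = Σxy − (Σx)(Σy)/n = 4621.1 − 3795.428571 = 825.671429
b = Sxy/Sxx = 825.671429/303.714286 = 2.718579
a = ȳ − b·x̄ = 47.442857 − 2.718579·11.428571 = 16.373377
ŷ(18) = 16.373377 + 2.718579·18 = 65.307808
residual = y − ŷ = 67.5 − 65.307808 = 2.192192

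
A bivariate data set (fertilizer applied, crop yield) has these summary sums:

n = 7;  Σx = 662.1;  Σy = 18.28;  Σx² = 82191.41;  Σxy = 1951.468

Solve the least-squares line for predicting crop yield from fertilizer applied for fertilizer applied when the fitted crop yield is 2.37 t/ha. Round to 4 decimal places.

73.3493

Sxx = Σx² − (Σx)²/n = 82191.41 − 62625.201429 = 19566.208571
Sxy = Σxy − (Σx)(Σy)/n = 1951.468 − 1729.026857 = 222.441143
b = Sxy/Sxx = 222.441143/19566.208571 = 0.011369
a = ȳ − b·x̄ = 2.611429 − 0.011369·94.585714 = 1.536118
Set a + b·x = 2.37: x = (2.37 − 1.536118) / 0.011369 = 73.349347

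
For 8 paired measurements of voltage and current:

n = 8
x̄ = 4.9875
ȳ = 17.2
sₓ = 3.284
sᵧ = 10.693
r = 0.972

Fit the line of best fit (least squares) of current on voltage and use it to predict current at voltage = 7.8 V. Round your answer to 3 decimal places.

b = r · sᵧ/sₓ = 0.972 · 10.693/3.284 = 3.164920
a = ȳ − b·x̄ = 17.2 − 3.164920·4.9875 = 1.414963
ŷ(7.8) = a + b·7.8 = 1.414963 + 3.164920·7.8 = 26.101336

26.101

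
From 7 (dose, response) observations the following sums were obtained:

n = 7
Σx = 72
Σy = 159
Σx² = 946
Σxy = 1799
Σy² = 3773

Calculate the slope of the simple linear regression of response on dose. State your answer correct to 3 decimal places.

0.796

Sxx = Σx² − (Σx)²/n = 946 − 740.571429 = 205.428571
Sxy = Σxy − (Σx)(Σy)/n = 1799 − 1635.428571 = 163.571429
b = Sxy/Sxx = 163.571429/205.428571 = 0.796245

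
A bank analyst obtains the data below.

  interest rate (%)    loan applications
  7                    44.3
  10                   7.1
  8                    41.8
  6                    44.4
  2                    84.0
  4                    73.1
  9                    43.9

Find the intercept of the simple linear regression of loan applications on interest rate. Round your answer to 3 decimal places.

101.765

n = 7, Σx = 46, Σy = 338.6, Σxy = 1837.4, Σx² = 350
Sxx = Σx² − (Σx)²/n = 350 − 302.285714 = 47.714286
Sxy = Σxy − (Σx)(Σy)/n = 1837.4 − 2225.085714 = -387.685714
b = Sxy/Sxx = -387.685714/47.714286 = -8.125150
a = ȳ − b·x̄ = 48.371429 − (-8.125150)·6.571429 = 101.765269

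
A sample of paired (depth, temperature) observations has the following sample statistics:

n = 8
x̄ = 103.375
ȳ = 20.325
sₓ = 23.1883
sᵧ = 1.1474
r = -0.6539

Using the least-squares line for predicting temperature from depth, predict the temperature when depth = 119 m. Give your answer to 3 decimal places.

19.819

b = r · sᵧ/sₓ = -0.6539 · 1.1474/23.1883 = -0.032356
a = ȳ − b·x̄ = 20.325 − (-0.032356)·103.375 = 23.669820
ŷ(119) = a + b·119 = 23.669820 + (-0.032356)·119 = 19.819435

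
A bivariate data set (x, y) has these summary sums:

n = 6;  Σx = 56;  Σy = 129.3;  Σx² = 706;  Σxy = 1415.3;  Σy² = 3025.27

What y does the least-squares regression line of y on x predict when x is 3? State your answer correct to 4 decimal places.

Sxx = Σx² − (Σx)²/n = 706 − 522.666667 = 183.333333
Sxy = Σxy − (Σx)(Σy)/n = 1415.3 − 1206.8 = 208.5
b = Sxy/Sxx = 208.5/183.333333 = 1.137273
a = ȳ − b·x̄ = 21.55 − 1.137273·9.333333 = 10.935455
ŷ(3) = a + b·3 = 10.935455 + 1.137273·3 = 14.347273

14.3473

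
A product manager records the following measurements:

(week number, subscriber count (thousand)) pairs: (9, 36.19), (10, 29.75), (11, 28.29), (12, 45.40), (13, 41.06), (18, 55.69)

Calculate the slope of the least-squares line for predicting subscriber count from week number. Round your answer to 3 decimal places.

2.743

n = 6, Σx = 73, Σy = 236.38, Σxy = 3015.4, Σx² = 939
Sxx = Σx² − (Σx)²/n = 939 − 888.166667 = 50.833333
Sxy = Σxy − (Σx)(Σy)/n = 3015.4 − 2875.956667 = 139.443333
b = Sxy/Sxx = 139.443333/50.833333 = 2.743148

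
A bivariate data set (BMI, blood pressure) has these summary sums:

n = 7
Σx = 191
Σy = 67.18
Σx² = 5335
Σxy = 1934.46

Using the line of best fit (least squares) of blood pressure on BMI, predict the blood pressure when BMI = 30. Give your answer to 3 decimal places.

11.827

Sxx = Σx² − (Σx)²/n = 5335 − 5211.571429 = 123.428571
Sxy = Σxy − (Σx)(Σy)/n = 1934.46 − 1833.054286 = 101.405714
b = Sxy/Sxx = 101.405714/123.428571 = 0.821574
a = ȳ − b·x̄ = 9.597143 − 0.821574·27.285714 = -12.820093
ŷ(30) = a + b·30 = -12.820093 + 0.821574·30 = 11.827130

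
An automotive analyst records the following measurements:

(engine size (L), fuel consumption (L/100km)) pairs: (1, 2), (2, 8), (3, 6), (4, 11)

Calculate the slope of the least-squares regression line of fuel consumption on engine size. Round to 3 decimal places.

2.500

n = 4, Σx = 10, Σy = 27, Σxy = 80, Σx² = 30
Sxx = Σx² − (Σx)²/n = 30 − 25 = 5
Sxy = Σxy − (Σx)(Σy)/n = 80 − 67.5 = 12.5
b = Sxy/Sxx = 12.5/5 = 2.5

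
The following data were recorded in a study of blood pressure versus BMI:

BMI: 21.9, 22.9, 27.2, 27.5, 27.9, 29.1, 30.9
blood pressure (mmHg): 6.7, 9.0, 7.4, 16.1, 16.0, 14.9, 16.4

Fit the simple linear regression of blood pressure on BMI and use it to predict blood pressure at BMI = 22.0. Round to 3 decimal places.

n = 7, Σx = 187.4, Σy = 86.5, Σxy = 2383.61, Σx² = 5080.14
Sxx = Σx² − (Σx)²/n = 5080.14 − 5016.965714 = 63.174286
Sxy = Σxy − (Σx)(Σy)/n = 2383.61 − 2315.728571 = 67.881429
b = Sxy/Sxx = 67.881429/63.174286 = 1.074510
a = ȳ − b·x̄ = 12.357143 − 1.074510·26.771429 = -16.409036
ŷ(22.0) = a + b·22.0 = -16.409036 + 1.074510·22 = 7.230193

7.230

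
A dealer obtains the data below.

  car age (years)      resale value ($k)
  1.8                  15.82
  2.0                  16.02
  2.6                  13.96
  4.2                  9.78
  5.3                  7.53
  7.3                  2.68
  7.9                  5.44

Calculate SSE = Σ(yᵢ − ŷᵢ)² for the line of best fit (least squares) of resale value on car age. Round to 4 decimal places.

n = 7, Σx = 31.1, Σy = 71.23, Σxy = 240.337, Σx² = 175.43, Σy² = 890.9197
Sxx = Σx² − (Σx)²/n = 175.43 − 138.172857 = 37.257143
Sxy = Σxy − (Σx)(Σy)/n = 240.337 − 316.464714 = -76.127714
Syy = Σy² − (Σy)²/n = 890.9197 − 724.816129 = 166.103571
b = Sxy/Sxx = -76.127714/37.257143 = -2.043305
SSE = Syy − b·Sxy = 166.103571 − (-2.043305)·(-76.127714) = 10.551416

10.5514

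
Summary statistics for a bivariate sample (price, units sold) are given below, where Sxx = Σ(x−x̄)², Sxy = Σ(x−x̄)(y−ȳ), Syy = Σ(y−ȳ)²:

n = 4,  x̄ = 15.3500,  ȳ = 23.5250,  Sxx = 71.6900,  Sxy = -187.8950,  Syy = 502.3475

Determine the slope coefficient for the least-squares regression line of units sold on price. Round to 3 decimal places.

b = Sxy/Sxx = -187.895/71.69 = -2.620937

-2.621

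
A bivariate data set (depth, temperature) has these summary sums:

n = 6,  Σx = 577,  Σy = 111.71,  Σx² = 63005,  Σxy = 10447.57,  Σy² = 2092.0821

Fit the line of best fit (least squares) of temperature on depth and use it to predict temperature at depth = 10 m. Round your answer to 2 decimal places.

Sxx = Σx² − (Σx)²/n = 63005 − 55488.166667 = 7516.833333
Sxy = Σxy − (Σx)(Σy)/n = 10447.57 − 10742.778333 = -295.208333
b = Sxy/Sxx = -295.208333/7516.833333 = -0.039273
a = ȳ − b·x̄ = 18.618333 − (-0.039273)·96.166667 = 22.395083
ŷ(10) = a + b·10 = 22.395083 + (-0.039273)·10 = 22.002354

22.00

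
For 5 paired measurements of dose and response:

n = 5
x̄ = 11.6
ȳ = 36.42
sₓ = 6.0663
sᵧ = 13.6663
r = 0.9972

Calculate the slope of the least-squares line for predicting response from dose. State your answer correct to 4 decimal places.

b = r · sᵧ/sₓ = 0.9972 · 13.6663/6.0663 = 2.246515

2.2465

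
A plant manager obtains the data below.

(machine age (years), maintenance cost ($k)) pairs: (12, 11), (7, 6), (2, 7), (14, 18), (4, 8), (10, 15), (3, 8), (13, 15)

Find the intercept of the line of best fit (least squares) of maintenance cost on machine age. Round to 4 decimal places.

4.5563

n = 8, Σx = 65, Σy = 88, Σxy = 841, Σx² = 687
Sxx = Σx² − (Σx)²/n = 687 − 528.125 = 158.875
Sxy = Σxy − (Σx)(Σy)/n = 841 − 715 = 126
b = Sxy/Sxx = 126/158.875 = 0.793076
a = ȳ − b·x̄ = 11 − 0.793076·8.125 = 4.556255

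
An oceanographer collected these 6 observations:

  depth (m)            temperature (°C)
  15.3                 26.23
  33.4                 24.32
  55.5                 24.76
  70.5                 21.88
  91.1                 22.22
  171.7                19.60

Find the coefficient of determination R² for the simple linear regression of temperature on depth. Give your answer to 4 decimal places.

n = 6, Σx = 437.5, Σy = 139.01, Σxy = 9519.889, Σx² = 47180.25, Σy² = 3249.1557
Sxx = Σx² − (Σx)²/n = 47180.25 − 31901.041667 = 15279.208333
Sxy = Σxy − (Σx)(Σy)/n = 9519.889 − 10136.145833 = -616.256833
Syy = Σy² − (Σy)²/n = 3249.1557 − 3220.630017 = 28.525683
R² = Sxy²/(Sxx·Syy) = (-616.256833)²/(15279.208333·28.525683) = 0.871338

0.8713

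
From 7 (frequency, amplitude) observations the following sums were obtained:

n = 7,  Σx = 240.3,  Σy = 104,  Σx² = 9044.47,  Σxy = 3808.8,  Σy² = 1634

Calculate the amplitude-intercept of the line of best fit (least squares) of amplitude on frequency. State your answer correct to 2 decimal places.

Sxx = Σx² − (Σx)²/n = 9044.47 − 8249.155714 = 795.314286
Sxy = Σxy − (Σx)(Σy)/n = 3808.8 − 3570.171429 = 238.628571
b = Sxy/Sxx = 238.628571/795.314286 = 0.300043
a = ȳ − b·x̄ = 14.857143 − 0.300043·34.328571 = 4.557092

4.56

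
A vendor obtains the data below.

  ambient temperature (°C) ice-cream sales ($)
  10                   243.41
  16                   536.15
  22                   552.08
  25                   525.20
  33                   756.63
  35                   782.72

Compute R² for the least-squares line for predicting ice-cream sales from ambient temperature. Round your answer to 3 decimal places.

0.883

n = 6, Σx = 141, Σy = 3396.19, Σxy = 88652.25, Σx² = 3779, Σy² = 2112472.1723
Sxx = Σx² − (Σx)²/n = 3779 − 3313.5 = 465.5
Sxy = Σxy − (Σx)(Σy)/n = 88652.25 − 79810.465 = 8841.785
Syy = Σy² − (Σy)²/n = 2112472.1723 − 1922351.086017 = 190121.086283
R² = Sxy²/(Sxx·Syy) = (8841.785)²/(465.5·190121.086283) = 0.883344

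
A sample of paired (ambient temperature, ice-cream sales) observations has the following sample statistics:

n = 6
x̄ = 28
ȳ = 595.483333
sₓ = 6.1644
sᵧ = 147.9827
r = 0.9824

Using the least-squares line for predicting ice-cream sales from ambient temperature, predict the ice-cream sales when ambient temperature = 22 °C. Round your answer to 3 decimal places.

453.982

b = r · sᵧ/sₓ = 0.9824 · 147.9827/6.1644 = 23.583513
a = ȳ − b·x̄ = 595.483333 − 23.583513·28 = -64.855017
ŷ(22) = a + b·22 = -64.855017 + 23.583513·22 = 453.982258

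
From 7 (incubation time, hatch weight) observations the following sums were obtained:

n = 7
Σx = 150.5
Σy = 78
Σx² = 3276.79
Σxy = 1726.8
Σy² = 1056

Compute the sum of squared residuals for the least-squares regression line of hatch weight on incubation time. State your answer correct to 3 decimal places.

Sxx = Σx² − (Σx)²/n = 3276.79 − 3235.75 = 41.04
Sxy = Σxy − (Σx)(Σy)/n = 1726.8 − 1677 = 49.8
Syy = Σy² − (Σy)²/n = 1056 − 869.142857 = 186.857143
b = Sxy/Sxx = 49.8/41.04 = 1.213450
SSE = Syy − b·Sxy = 186.857143 − 1.213450·49.8 = 126.427318

126.427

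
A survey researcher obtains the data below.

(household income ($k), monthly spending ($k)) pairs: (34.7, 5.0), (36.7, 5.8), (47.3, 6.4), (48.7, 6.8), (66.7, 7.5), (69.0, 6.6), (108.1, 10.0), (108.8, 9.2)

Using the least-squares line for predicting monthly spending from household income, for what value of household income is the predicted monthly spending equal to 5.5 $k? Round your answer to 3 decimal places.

34.613

n = 8, Σx = 520, Σy = 57.3, Σxy = 4057.85, Σx² = 39892.9
Sxx = Σx² − (Σx)²/n = 39892.9 − 33800 = 6092.9
Sxy = Σxy − (Σx)(Σy)/n = 4057.85 − 3724.5 = 333.35
b = Sxy/Sxx = 333.35/6092.9 = 0.054711
a = ȳ − b·x̄ = 7.1625 − 0.054711·65 = 3.606271
Set a + b·x = 5.5: x = (5.5 − 3.606271) / 0.054711 = 34.613181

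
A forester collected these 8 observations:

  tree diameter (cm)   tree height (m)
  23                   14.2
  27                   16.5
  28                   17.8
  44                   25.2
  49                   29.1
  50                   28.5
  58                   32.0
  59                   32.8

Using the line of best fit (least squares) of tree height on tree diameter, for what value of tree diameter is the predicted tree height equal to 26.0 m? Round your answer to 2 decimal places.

n = 8, Σx = 338, Σy = 196.1, Σxy = 9021.4, Σx² = 15724
Sxx = Σx² − (Σx)²/n = 15724 − 14280.5 = 1443.5
Sxy = Σxy − (Σx)(Σy)/n = 9021.4 − 8285.225 = 736.175
b = Sxy/Sxx = 736.175/1443.5 = 0.509993
a = ȳ − b·x̄ = 24.5125 − 0.509993·42.25 = 2.965293
Set a + b·x = 26.0: x = (26.0 − 2.965293) / 0.509993 = 45.166706

45.17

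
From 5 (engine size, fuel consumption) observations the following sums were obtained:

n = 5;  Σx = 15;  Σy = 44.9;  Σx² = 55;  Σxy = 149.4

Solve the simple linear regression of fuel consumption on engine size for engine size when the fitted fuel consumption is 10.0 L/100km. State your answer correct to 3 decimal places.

3.694

Sxx = Σx² − (Σx)²/n = 55 − 45 = 10
Sxy = Σxy − (Σx)(Σy)/n = 149.4 − 134.7 = 14.7
b = Sxy/Sxx = 14.7/10 = 1.47
a = ȳ − b·x̄ = 8.98 − 1.47·3 = 4.57
Set a + b·x = 10.0: x = (10.0 − 4.57) / 1.47 = 3.693878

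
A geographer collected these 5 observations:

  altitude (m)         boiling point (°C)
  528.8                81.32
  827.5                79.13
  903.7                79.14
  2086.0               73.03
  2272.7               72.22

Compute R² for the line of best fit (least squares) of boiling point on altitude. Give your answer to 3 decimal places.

0.996

n = 5, Σx = 6618.7, Σy = 384.84, Σxy = 496475.883, Σx² = 11297620.67, Σy² = 29686.7482
Sxx = Σx² − (Σx)²/n = 11297620.67 − 8761437.938 = 2536182.732
Sxy = Σxy − (Σx)(Σy)/n = 496475.883 − 509428.1016 = -12952.2186
Syy = Σy² − (Σy)²/n = 29686.7482 − 29620.36512 = 66.38308
R² = Sxy²/(Sxx·Syy) = (-12952.2186)²/(2536182.732·66.38308) = 0.996438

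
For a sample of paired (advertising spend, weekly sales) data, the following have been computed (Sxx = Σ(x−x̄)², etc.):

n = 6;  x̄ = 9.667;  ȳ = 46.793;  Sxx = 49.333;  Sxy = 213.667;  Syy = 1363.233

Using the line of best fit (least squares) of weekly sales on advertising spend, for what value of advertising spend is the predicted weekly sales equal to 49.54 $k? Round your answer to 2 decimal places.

10.30

b = Sxy/Sxx = 213.667/49.333 = 4.331117
a = ȳ − b·x̄ = 46.793 − 4.331117·9.667 = 4.924091
Set a + b·x = 49.54: x = (49.54 − 4.924091) / 4.331117 = 10.301247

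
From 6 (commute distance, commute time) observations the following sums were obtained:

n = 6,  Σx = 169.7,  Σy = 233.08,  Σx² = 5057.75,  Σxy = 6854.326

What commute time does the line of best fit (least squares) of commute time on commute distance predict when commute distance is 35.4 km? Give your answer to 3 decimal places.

Sxx = Σx² − (Σx)²/n = 5057.75 − 4799.681667 = 258.068333
Sxy = Σxy − (Σx)(Σy)/n = 6854.326 − 6592.279333 = 262.046667
b = Sxy/Sxx = 262.046667/258.068333 = 1.015416
a = ȳ − b·x̄ = 38.846667 − 1.015416·28.283333 = 10.127323
ŷ(35.4) = a + b·35.4 = 10.127323 + 1.015416·35.4 = 46.073043

46.073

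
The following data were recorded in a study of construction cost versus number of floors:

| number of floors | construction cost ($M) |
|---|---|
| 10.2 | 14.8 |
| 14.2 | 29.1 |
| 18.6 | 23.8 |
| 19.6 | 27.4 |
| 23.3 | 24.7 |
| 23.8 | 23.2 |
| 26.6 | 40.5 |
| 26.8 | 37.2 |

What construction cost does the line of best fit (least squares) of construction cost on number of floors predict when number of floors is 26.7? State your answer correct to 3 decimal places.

33.915

n = 8, Σx = 163.1, Σy = 220.7, Σxy = 4745.83, Σx² = 3570.93
Sxx = Σx² − (Σx)²/n = 3570.93 − 3325.20125 = 245.72875
Sxy = Σxy − (Σx)(Σy)/n = 4745.83 − 4499.52125 = 246.30875
b = Sxy/Sxx = 246.30875/245.72875 = 1.002360
a = ȳ − b·x̄ = 27.5875 − 1.002360·20.3875 = 7.151879
ŷ(26.7) = a + b·26.7 = 7.151879 + 1.002360·26.7 = 33.914900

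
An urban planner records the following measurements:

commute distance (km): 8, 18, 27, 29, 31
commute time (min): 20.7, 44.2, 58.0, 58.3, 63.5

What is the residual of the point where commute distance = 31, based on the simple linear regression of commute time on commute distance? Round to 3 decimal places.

n = 5, Σx = 113, Σy = 244.7, Σxy = 6186.4, Σx² = 2919
Sxx = Σx² − (Σx)²/n = 2919 − 2553.8 = 365.2
Sxy = Σxy − (Σx)(Σy)/n = 6186.4 − 5530.22 = 656.18
b = Sxy/Sxx = 656.18/365.2 = 1.796769
a = ȳ − b·x̄ = 48.94 − 1.796769·22.6 = 8.333023
ŷ(31) = 8.333023 + 1.796769·31 = 64.032859
residual = y − ŷ = 63.5 − 64.032859 = -0.532859

-0.533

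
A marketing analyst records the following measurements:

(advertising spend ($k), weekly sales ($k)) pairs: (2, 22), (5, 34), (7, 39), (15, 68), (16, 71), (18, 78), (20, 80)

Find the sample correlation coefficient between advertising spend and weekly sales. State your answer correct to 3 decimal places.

n = 7, Σx = 83, Σy = 392, Σxy = 5647, Σx² = 1283, Σy² = 25310
Sxx = Σx² − (Σx)²/n = 1283 − 984.142857 = 298.857143
Sxy = Σxy − (Σx)(Σy)/n = 5647 − 4648 = 999
Syy = Σy² − (Σy)²/n = 25310 − 21952 = 3358
r = Sxy/√(Sxx·Syy) = 999/√(1003562.285714) = 999/1001.779559 = 0.997225

0.997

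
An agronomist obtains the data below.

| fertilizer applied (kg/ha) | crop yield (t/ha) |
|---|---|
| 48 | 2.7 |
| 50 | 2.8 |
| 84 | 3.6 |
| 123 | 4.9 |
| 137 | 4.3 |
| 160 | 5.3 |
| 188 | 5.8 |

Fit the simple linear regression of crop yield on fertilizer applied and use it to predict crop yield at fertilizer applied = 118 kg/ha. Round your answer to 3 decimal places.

4.313

n = 7, Σx = 790, Σy = 29.4, Σxy = 3702.2, Σx² = 106702
Sxx = Σx² − (Σx)²/n = 106702 − 89157.142857 = 17544.857143
Sxy = Σxy − (Σx)(Σy)/n = 3702.2 − 3318 = 384.2
b = Sxy/Sxx = 384.2/17544.857143 = 0.021898
a = ȳ − b·x̄ = 4.2 − 0.021898·112.857143 = 1.728637
ŷ(118) = a + b·118 = 1.728637 + 0.021898·118 = 4.312619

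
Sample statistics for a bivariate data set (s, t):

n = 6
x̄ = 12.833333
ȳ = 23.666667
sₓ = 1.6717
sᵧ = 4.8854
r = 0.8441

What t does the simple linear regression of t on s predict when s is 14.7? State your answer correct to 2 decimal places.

b = r · sᵧ/sₓ = 0.8441 · 4.8854/1.6717 = 2.466810
a = ȳ − b·x̄ = 23.666667 − 2.466810·12.833333 = -7.990726
ŷ(14.7) = a + b·14.7 = -7.990726 + 2.466810·14.7 = 28.271380

28.27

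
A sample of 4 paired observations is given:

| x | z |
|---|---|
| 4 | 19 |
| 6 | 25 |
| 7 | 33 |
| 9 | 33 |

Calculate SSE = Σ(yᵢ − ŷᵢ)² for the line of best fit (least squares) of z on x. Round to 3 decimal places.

n = 4, Σx = 26, Σy = 110, Σxy = 754, Σx² = 182, Σy² = 3164
Sxx = Σx² − (Σx)²/n = 182 − 169 = 13
Sxy = Σxy − (Σx)(Σy)/n = 754 − 715 = 39
Syy = Σy² − (Σy)²/n = 3164 − 3025 = 139
b = Sxy/Sxx = 39/13 = 3
SSE = Syy − b·Sxy = 139 − 3·39 = 22

22.000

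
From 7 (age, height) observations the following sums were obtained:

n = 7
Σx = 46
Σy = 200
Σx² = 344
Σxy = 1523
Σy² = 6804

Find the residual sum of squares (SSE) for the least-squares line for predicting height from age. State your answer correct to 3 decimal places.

45.428

Sxx = Σx² − (Σx)²/n = 344 − 302.285714 = 41.714286
Sxy = Σxy − (Σx)(Σy)/n = 1523 − 1314.285714 = 208.714286
Syy = Σy² − (Σy)²/n = 6804 − 5714.285714 = 1089.714286
b = Sxy/Sxx = 208.714286/41.714286 = 5.003425
SSE = Syy − b·Sxy = 1089.714286 − 5.003425·208.714286 = 45.428082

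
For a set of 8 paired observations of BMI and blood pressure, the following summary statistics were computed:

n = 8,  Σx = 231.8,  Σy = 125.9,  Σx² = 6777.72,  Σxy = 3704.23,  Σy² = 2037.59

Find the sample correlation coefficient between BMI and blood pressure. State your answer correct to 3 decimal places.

0.958

Sxx = Σx² − (Σx)²/n = 6777.72 − 6716.405 = 61.315
Sxy = Σxy − (Σx)(Σy)/n = 3704.23 − 3647.9525 = 56.2775
Syy = Σy² − (Σy)²/n = 2037.59 − 1981.35125 = 56.23875
r = Sxy/√(Sxx·Syy) = 56.2775/√(3448.278956) = 56.2775/58.722048 = 0.958371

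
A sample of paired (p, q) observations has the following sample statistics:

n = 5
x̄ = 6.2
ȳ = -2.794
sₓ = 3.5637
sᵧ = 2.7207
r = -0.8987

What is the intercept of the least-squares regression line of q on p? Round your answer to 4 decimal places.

1.4599

b = r · sᵧ/sₓ = -0.8987 · 2.7207/3.5637 = -0.686111
a = ȳ − b·x̄ = -2.794 − (-0.686111)·6.2 = 1.459887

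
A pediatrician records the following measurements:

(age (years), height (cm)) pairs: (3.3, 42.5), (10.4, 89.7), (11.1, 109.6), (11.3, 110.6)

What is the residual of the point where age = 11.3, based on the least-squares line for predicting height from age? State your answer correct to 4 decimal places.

n = 4, Σx = 36.1, Σy = 352.4, Σxy = 3539.47, Σx² = 369.95
Sxx = Σx² − (Σx)²/n = 369.95 − 325.8025 = 44.1475
Sxy = Σxy − (Σx)(Σy)/n = 3539.47 − 3180.41 = 359.06
b = Sxy/Sxx = 359.06/44.1475 = 8.133190
a = ȳ − b·x̄ = 88.1 − 8.133190·9.025 = 14.697961
ŷ(11.3) = 14.697961 + 8.133190·11.3 = 106.603007
residual = y − ŷ = 110.6 − 106.603007 = 3.996993

3.9970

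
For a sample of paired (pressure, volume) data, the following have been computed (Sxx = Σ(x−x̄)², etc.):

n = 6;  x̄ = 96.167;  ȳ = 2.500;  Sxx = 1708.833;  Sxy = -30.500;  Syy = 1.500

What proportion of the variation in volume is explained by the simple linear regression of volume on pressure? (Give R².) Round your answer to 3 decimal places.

0.363

R² = Sxy²/(Sxx·Syy) = (-30.5)²/(1708.833·1.5) = 0.362918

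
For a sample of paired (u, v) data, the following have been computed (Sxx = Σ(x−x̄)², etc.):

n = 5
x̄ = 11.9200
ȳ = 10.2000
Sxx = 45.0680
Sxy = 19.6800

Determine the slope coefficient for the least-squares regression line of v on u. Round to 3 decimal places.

b = Sxy/Sxx = 19.68/45.068 = 0.436673

0.437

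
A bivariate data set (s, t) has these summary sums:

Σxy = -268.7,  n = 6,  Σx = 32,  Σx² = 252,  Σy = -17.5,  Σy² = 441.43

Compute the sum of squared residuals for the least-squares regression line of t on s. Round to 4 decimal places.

Sxx = Σx² − (Σx)²/n = 252 − 170.666667 = 81.333333
Sxy = Σxy − (Σx)(Σy)/n = -268.7 − (-93.333333) = -175.366667
Syy = Σy² − (Σy)²/n = 441.43 − 51.041667 = 390.388333
b = Sxy/Sxx = -175.366667/81.333333 = -2.156148
SSE = Syy − b·Sxy = 390.388333 − (-2.156148)·(-175.366667) = 12.271926

12.2719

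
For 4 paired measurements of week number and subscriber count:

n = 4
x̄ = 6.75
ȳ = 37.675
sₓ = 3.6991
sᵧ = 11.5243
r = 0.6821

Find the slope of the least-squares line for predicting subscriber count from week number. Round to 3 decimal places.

2.125

b = r · sᵧ/sₓ = 0.6821 · 11.5243/3.6991 = 2.125037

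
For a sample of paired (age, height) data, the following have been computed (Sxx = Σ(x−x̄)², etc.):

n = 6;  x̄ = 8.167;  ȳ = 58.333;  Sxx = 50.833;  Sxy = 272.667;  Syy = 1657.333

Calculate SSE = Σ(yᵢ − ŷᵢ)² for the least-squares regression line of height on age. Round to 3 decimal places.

194.754

b = Sxy/Sxx = 272.667/50.833 = 5.363976
SSE = Syy − b·Sxy = 1657.333 − 5.363976·272.667 = 194.753713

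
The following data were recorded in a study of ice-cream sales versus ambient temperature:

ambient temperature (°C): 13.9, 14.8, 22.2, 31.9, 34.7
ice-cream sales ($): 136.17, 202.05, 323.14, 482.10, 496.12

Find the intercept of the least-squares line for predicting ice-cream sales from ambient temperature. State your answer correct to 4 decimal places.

n = 5, Σx = 117.5, Σy = 1639.58, Σxy = 44651.165, Σx² = 3126.79
Sxx = Σx² − (Σx)²/n = 3126.79 − 2761.25 = 365.54
Sxy = Σxy − (Σx)(Σy)/n = 44651.165 − 38530.13 = 6121.035
b = Sxy/Sxx = 6121.035/365.54 = 16.745185
a = ȳ − b·x̄ = 327.916 − 16.745185·23.5 = -65.595852

-65.5959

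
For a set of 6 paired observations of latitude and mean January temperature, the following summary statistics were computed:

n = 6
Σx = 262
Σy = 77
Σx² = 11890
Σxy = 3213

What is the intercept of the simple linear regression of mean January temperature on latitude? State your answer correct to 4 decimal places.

Sxx = Σx² − (Σx)²/n = 11890 − 11440.666667 = 449.333333
Sxy = Σxy − (Σx)(Σy)/n = 3213 − 3362.333333 = -149.333333
b = Sxy/Sxx = -149.333333/449.333333 = -0.332344
a = ȳ − b·x̄ = 12.833333 − (-0.332344)·43.666667 = 27.345697

27.3457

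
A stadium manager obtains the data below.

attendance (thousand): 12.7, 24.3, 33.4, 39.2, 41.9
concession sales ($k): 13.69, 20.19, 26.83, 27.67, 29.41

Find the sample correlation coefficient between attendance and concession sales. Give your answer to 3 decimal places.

n = 5, Σx = 151.5, Σy = 117.79, Σxy = 3877.545, Σx² = 5159.59, Σy² = 2945.4781
Sxx = Σx² − (Σx)²/n = 5159.59 − 4590.45 = 569.14
Sxy = Σxy − (Σx)(Σy)/n = 3877.545 − 3569.037 = 308.508
Syy = Σy² − (Σy)²/n = 2945.4781 − 2774.89682 = 170.58128
r = Sxy/√(Sxx·Syy) = 308.508/√(97084.629699) = 308.508/311.584065 = 0.990128

0.990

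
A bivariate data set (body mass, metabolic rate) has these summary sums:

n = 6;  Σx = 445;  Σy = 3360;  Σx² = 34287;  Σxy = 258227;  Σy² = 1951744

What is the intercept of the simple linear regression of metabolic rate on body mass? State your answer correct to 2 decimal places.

Sxx = Σx² − (Σx)²/n = 34287 − 33004.166667 = 1282.833333
Sxy = Σxy − (Σx)(Σy)/n = 258227 − 249200 = 9027
b = Sxy/Sxx = 9027/1282.833333 = 7.036768
a = ȳ − b·x̄ = 560 − 7.036768·74.166667 = 38.106405

38.11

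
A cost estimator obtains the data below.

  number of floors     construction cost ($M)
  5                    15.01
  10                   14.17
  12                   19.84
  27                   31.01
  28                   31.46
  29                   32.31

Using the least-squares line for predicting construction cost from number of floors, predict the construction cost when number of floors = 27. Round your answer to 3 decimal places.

30.678

n = 6, Σx = 111, Σy = 143.8, Σxy = 3109.97, Σx² = 2623
Sxx = Σx² − (Σx)²/n = 2623 − 2053.5 = 569.5
Sxy = Σxy − (Σx)(Σy)/n = 3109.97 − 2660.3 = 449.67
b = Sxy/Sxx = 449.67/569.5 = 0.789587
a = ȳ − b·x̄ = 23.966667 − 0.789587·18.5 = 9.359301
ŷ(27) = a + b·27 = 9.359301 + 0.789587·27 = 30.678159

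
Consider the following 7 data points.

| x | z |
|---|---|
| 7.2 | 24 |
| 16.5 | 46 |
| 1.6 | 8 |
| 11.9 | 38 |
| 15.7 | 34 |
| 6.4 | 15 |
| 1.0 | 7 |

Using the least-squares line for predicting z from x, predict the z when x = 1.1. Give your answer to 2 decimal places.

n = 7, Σx = 60.3, Σy = 172, Σxy = 2033.6, Σx² = 756.71
Sxx = Σx² − (Σx)²/n = 756.71 − 519.441429 = 237.268571
Sxy = Σxy − (Σx)(Σy)/n = 2033.6 − 1481.657143 = 551.942857
b = Sxy/Sxx = 551.942857/237.268571 = 2.326237
a = ȳ − b·x̄ = 24.571429 − 2.326237·8.614286 = 4.532561
ŷ(1.1) = a + b·1.1 = 4.532561 + 2.326237·1.1 = 7.091421

7.09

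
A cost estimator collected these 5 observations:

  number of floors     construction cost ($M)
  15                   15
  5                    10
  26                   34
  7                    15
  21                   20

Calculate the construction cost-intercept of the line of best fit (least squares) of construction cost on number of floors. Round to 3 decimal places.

n = 5, Σx = 74, Σy = 94, Σxy = 1684, Σx² = 1416
Sxx = Σx² − (Σx)²/n = 1416 − 1095.2 = 320.8
Sxy = Σxy − (Σx)(Σy)/n = 1684 − 1391.2 = 292.8
b = Sxy/Sxx = 292.8/320.8 = 0.912718
a = ȳ − b·x̄ = 18.8 − 0.912718·14.8 = 5.291771

5.292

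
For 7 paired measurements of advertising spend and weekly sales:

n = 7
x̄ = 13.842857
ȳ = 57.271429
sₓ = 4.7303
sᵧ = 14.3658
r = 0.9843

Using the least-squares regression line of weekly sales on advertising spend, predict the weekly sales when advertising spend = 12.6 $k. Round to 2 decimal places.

53.56

b = r · sᵧ/sₓ = 0.9843 · 14.3658/4.7303 = 2.989294
a = ȳ − b·x̄ = 57.271429 − 2.989294·13.842857 = 15.891061
ŷ(12.6) = a + b·12.6 = 15.891061 + 2.989294·12.6 = 53.556164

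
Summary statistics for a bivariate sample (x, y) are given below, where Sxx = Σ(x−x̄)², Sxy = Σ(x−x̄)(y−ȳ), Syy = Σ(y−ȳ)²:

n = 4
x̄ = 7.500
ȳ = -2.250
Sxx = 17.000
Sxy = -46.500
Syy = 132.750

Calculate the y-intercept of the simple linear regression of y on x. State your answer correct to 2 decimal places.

18.26

b = Sxy/Sxx = -46.5/17 = -2.735294
a = ȳ − b·x̄ = -2.25 − (-2.735294)·7.5 = 18.264706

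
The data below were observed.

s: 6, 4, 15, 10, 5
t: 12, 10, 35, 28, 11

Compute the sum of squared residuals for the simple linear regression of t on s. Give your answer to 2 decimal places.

23.29

n = 5, Σx = 40, Σy = 96, Σxy = 972, Σx² = 402, Σy² = 2374
Sxx = Σx² − (Σx)²/n = 402 − 320 = 82
Sxy = Σxy − (Σx)(Σy)/n = 972 − 768 = 204
Syy = Σy² − (Σy)²/n = 2374 − 1843.2 = 530.8
b = Sxy/Sxx = 204/82 = 2.487805
SSE = Syy − b·Sxy = 530.8 − 2.487805·204 = 23.287805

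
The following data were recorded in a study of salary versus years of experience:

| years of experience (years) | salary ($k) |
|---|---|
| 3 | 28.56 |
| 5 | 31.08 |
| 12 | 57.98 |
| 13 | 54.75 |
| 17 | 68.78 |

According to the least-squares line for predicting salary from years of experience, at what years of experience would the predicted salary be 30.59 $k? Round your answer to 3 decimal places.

4.096

n = 5, Σx = 50, Σy = 241.15, Σxy = 2817.85, Σx² = 636
Sxx = Σx² − (Σx)²/n = 636 − 500 = 136
Sxy = Σxy − (Σx)(Σy)/n = 2817.85 − 2411.5 = 406.35
b = Sxy/Sxx = 406.35/136 = 2.987868
a = ȳ − b·x̄ = 48.23 − 2.987868·10 = 18.351324
Set a + b·x = 30.59: x = (30.59 − 18.351324) / 2.987868 = 4.096124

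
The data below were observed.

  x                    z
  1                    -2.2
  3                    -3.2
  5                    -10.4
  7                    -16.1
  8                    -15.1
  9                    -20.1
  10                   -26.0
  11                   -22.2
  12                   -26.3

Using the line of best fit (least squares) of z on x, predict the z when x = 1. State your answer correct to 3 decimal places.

n = 9, Σx = 66, Σy = -141.6, Σxy = -1298, Σx² = 594
Sxx = Σx² − (Σx)²/n = 594 − 484 = 110
Sxy = Σxy − (Σx)(Σy)/n = -1298 − (-1038.4) = -259.6
b = Sxy/Sxx = -259.6/110 = -2.36
a = ȳ − b·x̄ = -15.733333 − (-2.36)·7.333333 = 1.573333
ŷ(1) = a + b·1 = 1.573333 + (-2.36)·1 = -0.786667

-0.787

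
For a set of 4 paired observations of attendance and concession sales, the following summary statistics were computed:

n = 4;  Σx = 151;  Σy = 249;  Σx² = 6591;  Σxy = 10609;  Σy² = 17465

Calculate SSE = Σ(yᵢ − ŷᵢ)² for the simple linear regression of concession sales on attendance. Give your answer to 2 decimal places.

323.12

Sxx = Σx² − (Σx)²/n = 6591 − 5700.25 = 890.75
Sxy = Σxy − (Σx)(Σy)/n = 10609 − 9399.75 = 1209.25
Syy = Σy² − (Σy)²/n = 17465 − 15500.25 = 1964.75
b = Sxy/Sxx = 1209.25/890.75 = 1.357564
SSE = Syy − b·Sxy = 1964.75 − 1.357564·1209.25 = 323.115914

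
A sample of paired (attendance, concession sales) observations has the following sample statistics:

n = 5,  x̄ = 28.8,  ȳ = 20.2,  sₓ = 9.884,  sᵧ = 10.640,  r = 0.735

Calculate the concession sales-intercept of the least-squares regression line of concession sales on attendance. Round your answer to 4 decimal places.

b = r · sᵧ/sₓ = 0.735 · 10.64/9.884 = 0.791218
a = ȳ − b·x̄ = 20.2 − 0.791218·28.8 = -2.587082

-2.5871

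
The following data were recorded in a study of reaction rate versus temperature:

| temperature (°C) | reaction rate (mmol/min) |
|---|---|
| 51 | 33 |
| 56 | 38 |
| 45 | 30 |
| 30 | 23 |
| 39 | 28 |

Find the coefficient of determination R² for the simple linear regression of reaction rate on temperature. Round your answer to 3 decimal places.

0.971

n = 5, Σx = 221, Σy = 152, Σxy = 6943, Σx² = 10183, Σy² = 4746
Sxx = Σx² − (Σx)²/n = 10183 − 9768.2 = 414.8
Sxy = Σxy − (Σx)(Σy)/n = 6943 − 6718.4 = 224.6
Syy = Σy² − (Σy)²/n = 4746 − 4620.8 = 125.2
R² = Sxy²/(Sxx·Syy) = (224.6)²/(414.8·125.2) = 0.971352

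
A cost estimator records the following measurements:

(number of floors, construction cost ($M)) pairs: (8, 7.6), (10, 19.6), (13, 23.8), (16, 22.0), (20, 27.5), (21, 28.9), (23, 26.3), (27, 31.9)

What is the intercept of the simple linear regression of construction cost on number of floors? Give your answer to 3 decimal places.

6.329

n = 8, Σx = 138, Σy = 187.6, Σxy = 3541.3, Σx² = 2688
Sxx = Σx² − (Σx)²/n = 2688 − 2380.5 = 307.5
Sxy = Σxy − (Σx)(Σy)/n = 3541.3 − 3236.1 = 305.2
b = Sxy/Sxx = 305.2/307.5 = 0.992520
a = ȳ − b·x̄ = 23.45 − 0.992520·17.25 = 6.329024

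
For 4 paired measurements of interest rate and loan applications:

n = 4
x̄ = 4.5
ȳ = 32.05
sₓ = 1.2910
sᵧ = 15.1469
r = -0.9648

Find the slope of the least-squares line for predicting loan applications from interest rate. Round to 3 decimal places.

-11.320

b = r · sᵧ/sₓ = -0.9648 · 15.1469/1.291 = -11.319697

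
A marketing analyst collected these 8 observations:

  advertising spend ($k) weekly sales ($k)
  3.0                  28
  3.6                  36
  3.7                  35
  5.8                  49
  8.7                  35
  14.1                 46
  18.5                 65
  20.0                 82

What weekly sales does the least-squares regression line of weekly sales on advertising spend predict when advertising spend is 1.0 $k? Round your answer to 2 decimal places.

26.80

n = 8, Σx = 77.4, Σy = 376, Σxy = 4422.9, Σx² = 1086.04
Sxx = Σx² − (Σx)²/n = 1086.04 − 748.845 = 337.195
Sxy = Σxy − (Σx)(Σy)/n = 4422.9 − 3637.8 = 785.1
b = Sxy/Sxx = 785.1/337.195 = 2.328326
a = ȳ − b·x̄ = 47 − 2.328326·9.675 = 24.473443
ŷ(1.0) = a + b·1.0 = 24.473443 + 2.328326·1 = 26.801769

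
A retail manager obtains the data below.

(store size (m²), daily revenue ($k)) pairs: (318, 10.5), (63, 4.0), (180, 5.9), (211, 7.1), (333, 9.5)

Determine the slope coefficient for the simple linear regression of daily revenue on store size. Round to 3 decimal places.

0.023

n = 5, Σx = 1105, Σy = 37, Σxy = 9314.6, Σx² = 292903
Sxx = Σx² − (Σx)²/n = 292903 − 244205 = 48698
Sxy = Σxy − (Σx)(Σy)/n = 9314.6 − 8177 = 1137.6
b = Sxy/Sxx = 1137.6/48698 = 0.023360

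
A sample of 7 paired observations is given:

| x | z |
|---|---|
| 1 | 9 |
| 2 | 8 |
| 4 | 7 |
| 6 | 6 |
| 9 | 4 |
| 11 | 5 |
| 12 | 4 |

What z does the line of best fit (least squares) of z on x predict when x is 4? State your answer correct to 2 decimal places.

7.18

n = 7, Σx = 45, Σy = 43, Σxy = 228, Σx² = 403
Sxx = Σx² − (Σx)²/n = 403 − 289.285714 = 113.714286
Sxy = Σxy − (Σx)(Σy)/n = 228 − 276.428571 = -48.428571
b = Sxy/Sxx = -48.428571/113.714286 = -0.425879
a = ȳ − b·x̄ = 6.142857 − (-0.425879)·6.428571 = 8.880653
ŷ(4) = a + b·4 = 8.880653 + (-0.425879)·4 = 7.177136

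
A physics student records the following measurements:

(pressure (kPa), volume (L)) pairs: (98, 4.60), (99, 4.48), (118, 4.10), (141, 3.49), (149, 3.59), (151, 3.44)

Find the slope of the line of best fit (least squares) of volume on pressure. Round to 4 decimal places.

n = 6, Σx = 756, Σy = 23.7, Σxy = 2924.56, Σx² = 98212
Sxx = Σx² − (Σx)²/n = 98212 − 95256 = 2956
Sxy = Σxy − (Σx)(Σy)/n = 2924.56 − 2986.2 = -61.64
b = Sxy/Sxx = -61.64/2956 = -0.020853

-0.0209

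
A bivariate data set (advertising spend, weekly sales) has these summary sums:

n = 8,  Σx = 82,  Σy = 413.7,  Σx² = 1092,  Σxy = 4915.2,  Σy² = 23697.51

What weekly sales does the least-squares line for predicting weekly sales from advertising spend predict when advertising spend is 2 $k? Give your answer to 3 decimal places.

29.578

Sxx = Σx² − (Σx)²/n = 1092 − 840.5 = 251.5
Sxy = Σxy − (Σx)(Σy)/n = 4915.2 − 4240.425 = 674.775
b = Sxy/Sxx = 674.775/251.5 = 2.683002
a = ȳ − b·x̄ = 51.7125 − 2.683002·10.25 = 24.211730
ŷ(2) = a + b·2 = 24.211730 + 2.683002·2 = 29.577734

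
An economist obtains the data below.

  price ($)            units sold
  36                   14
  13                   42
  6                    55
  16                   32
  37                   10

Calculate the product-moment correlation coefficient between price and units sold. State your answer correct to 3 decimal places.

n = 5, Σx = 108, Σy = 153, Σxy = 2262, Σx² = 3126, Σy² = 6109
Sxx = Σx² − (Σx)²/n = 3126 − 2332.8 = 793.2
Sxy = Σxy − (Σx)(Σy)/n = 2262 − 3304.8 = -1042.8
Syy = Σy² − (Σy)²/n = 6109 − 4681.8 = 1427.2
r = Sxy/√(Sxx·Syy) = -1042.8/√(1132055.04) = -1042.8/1063.980752 = -0.980093

-0.980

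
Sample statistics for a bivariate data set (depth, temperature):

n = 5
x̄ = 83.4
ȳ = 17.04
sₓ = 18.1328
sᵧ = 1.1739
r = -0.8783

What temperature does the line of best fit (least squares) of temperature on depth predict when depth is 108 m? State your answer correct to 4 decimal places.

b = r · sᵧ/sₓ = -0.8783 · 1.1739/18.1328 = -0.056860
a = ȳ − b·x̄ = 17.04 − (-0.056860)·83.4 = 21.782149
ŷ(108) = a + b·108 = 21.782149 + (-0.056860)·108 = 15.641237

15.6412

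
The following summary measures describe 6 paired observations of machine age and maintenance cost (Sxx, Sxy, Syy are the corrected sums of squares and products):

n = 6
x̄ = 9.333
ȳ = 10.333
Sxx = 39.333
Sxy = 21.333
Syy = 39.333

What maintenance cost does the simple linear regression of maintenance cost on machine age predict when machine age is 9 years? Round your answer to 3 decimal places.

b = Sxy/Sxx = 21.333/39.333 = 0.542369
a = ȳ − b·x̄ = 10.333 − 0.542369·9.333 = 5.271070
ŷ(9) = a + b·9 = 5.271070 + 0.542369·9 = 10.152391

10.152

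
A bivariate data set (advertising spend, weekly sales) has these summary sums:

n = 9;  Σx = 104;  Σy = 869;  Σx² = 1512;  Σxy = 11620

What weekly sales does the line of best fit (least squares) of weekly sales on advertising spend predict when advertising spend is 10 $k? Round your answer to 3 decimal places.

Sxx = Σx² − (Σx)²/n = 1512 − 1201.777778 = 310.222222
Sxy = Σxy − (Σx)(Σy)/n = 11620 − 10041.777778 = 1578.222222
b = Sxy/Sxx = 1578.222222/310.222222 = 5.087393
a = ȳ − b·x̄ = 96.555556 − 5.087393·11.555556 = 37.767908
ŷ(10) = a + b·10 = 37.767908 + 5.087393·10 = 88.641834

88.642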